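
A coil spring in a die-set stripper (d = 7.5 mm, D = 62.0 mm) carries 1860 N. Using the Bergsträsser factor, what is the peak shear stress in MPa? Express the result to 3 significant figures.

Spring index C = D/d = 62.0/7.5 = 8.2667
K_B = (4C+2)/(4C−3) = 35.067/30.067 = 1.1663
τ₀ = 8FD/(πd³) = 8·1860·62.0/(π·7.5³) = 922560/1325.4 = 696.08 MPa
τ_max = K·τ₀ = 1.1663 × 696.08 = 811.84 MPa

812 MPa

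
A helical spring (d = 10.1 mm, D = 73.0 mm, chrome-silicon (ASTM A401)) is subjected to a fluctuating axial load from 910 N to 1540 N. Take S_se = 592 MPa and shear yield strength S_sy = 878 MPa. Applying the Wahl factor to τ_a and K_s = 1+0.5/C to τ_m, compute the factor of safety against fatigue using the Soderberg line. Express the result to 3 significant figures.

C = D/d = 73.0/10.1 = 7.2277; K_W = (4C−1)/(4C−4)+0.615/C = 1.2055; K_s = 1+0.5/C = 1.0692
F_a = (F_max−F_min)/2 = 315 N; F_m = (F_max+F_min)/2 = 1225 N
τ_a = K_W·8F_aD/(πd³) = 1.2055 × 56.834 = 68.515 MPa
τ_m = K_s·8F_mD/(πd³) = 1.0692 × 221.02 = 236.31 MPa
Soderberg: 1/n_f = τ_a/S_se + τ_m/S_sy = 68.515/592 + 236.31/878 = 0.11573 + 0.26915 = 0.38488
n_f = 1/0.38488 = 2.598

2.60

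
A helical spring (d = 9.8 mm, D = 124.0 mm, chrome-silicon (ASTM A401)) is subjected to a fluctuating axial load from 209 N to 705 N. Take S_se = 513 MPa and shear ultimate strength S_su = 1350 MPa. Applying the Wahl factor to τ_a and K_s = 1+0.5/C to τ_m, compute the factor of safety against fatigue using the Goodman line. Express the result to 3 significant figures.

C = D/d = 124.0/9.8 = 12.6531; K_W = (4C−1)/(4C−4)+0.615/C = 1.1130; K_s = 1+0.5/C = 1.0395
F_a = (F_max−F_min)/2 = 248 N; F_m = (F_max+F_min)/2 = 457 N
τ_a = K_W·8F_aD/(πd³) = 1.1130 × 83.202 = 92.601 MPa
τ_m = K_s·8F_mD/(πd³) = 1.0395 × 153.32 = 159.38 MPa
Goodman: 1/n_f = τ_a/S_se + τ_m/S_su = 92.601/513 + 159.38/1350 = 0.18051 + 0.11806 = 0.29857
n_f = 1/0.29857 = 3.349

3.35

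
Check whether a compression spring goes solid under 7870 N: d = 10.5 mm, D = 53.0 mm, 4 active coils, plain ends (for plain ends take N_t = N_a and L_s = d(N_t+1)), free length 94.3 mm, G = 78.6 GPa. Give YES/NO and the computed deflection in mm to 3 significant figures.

k = Gd⁴/(8D³N_a) = (78.6×10³)(10.5⁴)/(8·53.0³·4) = 200.54 N/mm
N_t = 4; L_s = 10.5·5 = 52.5 mm; δ_solid = L₀ − L_s = 94.3 − 52.5 = 41.8 mm
δ = F/k = 7870/200.54 = 39.244 mm
δ < δ_solid → spring does not go solid

NO, δ = 39.2 mm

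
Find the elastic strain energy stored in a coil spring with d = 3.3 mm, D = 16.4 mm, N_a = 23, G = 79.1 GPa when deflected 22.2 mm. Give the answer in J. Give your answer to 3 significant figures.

k = Gd⁴/(8D³N_a) = (79.1×10³)(3.3⁴)/(8·16.4³·23) = 11.558 N/mm
U = ½kδ² = 0.5 × 11.558 × 22.2² = 2848.1 N·mm = 2.8481 J

2.85 J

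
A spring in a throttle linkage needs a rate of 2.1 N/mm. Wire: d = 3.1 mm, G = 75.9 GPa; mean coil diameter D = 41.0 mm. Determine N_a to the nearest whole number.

N_a = Gd⁴/(8D³k) = (75.9×10³ × 3.1⁴)/(8 × 41.0³ × 2.1)
    = 7.00952e+06 / 1.15787e+06 = 6.054 → 6 coils

6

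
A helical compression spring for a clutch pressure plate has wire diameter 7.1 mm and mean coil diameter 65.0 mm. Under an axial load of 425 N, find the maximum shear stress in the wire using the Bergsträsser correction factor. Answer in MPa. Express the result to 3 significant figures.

226 MPa

Spring index C = D/d = 65.0/7.1 = 9.1549
K_B = (4C+2)/(4C−3) = 38.620/33.620 = 1.1487
τ₀ = 8FD/(πd³) = 8·425·65.0/(π·7.1³) = 221000/1124.4 = 196.55 MPa
τ_max = K·τ₀ = 1.1487 × 196.55 = 225.78 MPa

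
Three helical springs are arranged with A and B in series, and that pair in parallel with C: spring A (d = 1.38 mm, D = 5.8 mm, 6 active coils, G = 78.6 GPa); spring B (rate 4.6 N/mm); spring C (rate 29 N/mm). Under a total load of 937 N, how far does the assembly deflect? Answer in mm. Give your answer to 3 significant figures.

k_A = Gd⁴/(8D³N_a) = (78.6×10³)(1.38⁴)/(8·5.8³·6) = 30.438 N/mm
Springs A,B series: k_AB = 1/(1/30.438+1/4.6) = 3.9961 N/mm; parallel with C: k_eq = 3.9961+29 = 32.996 N/mm
δ = F/k_eq = 937/32.996 = 28.397 mm

28.4 mm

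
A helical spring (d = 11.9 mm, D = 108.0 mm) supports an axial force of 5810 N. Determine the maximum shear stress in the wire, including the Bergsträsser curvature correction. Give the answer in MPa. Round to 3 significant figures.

1090 MPa

Spring index C = D/d = 108.0/11.9 = 9.0756
K_B = (4C+2)/(4C−3) = 38.303/33.303 = 1.1501
τ₀ = 8FD/(πd³) = 8·5810·108.0/(π·11.9³) = 5.01984e+06/5294.1 = 948.2 MPa
τ_max = K·τ₀ = 1.1501 × 948.2 = 1090.6 MPa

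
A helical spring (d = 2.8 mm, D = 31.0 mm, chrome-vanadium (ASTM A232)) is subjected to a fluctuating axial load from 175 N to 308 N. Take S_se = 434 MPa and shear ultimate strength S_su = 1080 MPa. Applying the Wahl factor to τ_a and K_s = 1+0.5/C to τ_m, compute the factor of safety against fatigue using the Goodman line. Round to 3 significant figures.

0.683

C = D/d = 31.0/2.8 = 11.0714; K_W = (4C−1)/(4C−4)+0.615/C = 1.1300; K_s = 1+0.5/C = 1.0452
F_a = (F_max−F_min)/2 = 66.5 N; F_m = (F_max+F_min)/2 = 241.5 N
τ_a = K_W·8F_aD/(πd³) = 1.1300 × 239.14 = 270.23 MPa
τ_m = K_s·8F_mD/(πd³) = 1.0452 × 868.45 = 907.67 MPa
Goodman: 1/n_f = τ_a/S_se + τ_m/S_su = 270.23/434 + 907.67/1080 = 0.62265 + 0.84044 = 1.4631
n_f = 1/1.4631 = 0.6835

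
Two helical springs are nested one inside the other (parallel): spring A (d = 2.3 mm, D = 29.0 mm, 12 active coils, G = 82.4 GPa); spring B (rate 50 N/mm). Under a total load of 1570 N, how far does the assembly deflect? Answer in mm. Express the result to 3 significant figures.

k_A = Gd⁴/(8D³N_a) = (82.4×10³)(2.3⁴)/(8·29.0³·12) = 0.98486 N/mm
Parallel: k_eq = 0.98486 + 50 = 50.985 N/mm
δ = F/k_eq = 1570/50.985 = 30.793 mm

30.8 mm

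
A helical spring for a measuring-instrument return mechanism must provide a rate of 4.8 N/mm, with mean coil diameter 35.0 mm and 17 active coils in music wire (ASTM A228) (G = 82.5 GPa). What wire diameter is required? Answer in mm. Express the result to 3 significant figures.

4.29 mm

d = (8D³N_a·k / G)^(1/4) = (8·35.0³·17·4.8 / (82.5×10³))^0.25
  = (339.26)^0.25 = 4.2917 mm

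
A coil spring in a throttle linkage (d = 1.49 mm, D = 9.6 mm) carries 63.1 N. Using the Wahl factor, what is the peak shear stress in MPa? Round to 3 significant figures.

575 MPa

Spring index C = D/d = 9.6/1.49 = 6.4430
K_W = (4C−1)/(4C−4) + 0.615/C = 24.772/21.772 + 0.0955 = 1.2332
τ₀ = 8FD/(πd³) = 8·63.1·9.6/(π·1.49³) = 4846.08/10.392 = 466.32 MPa
τ_max = K·τ₀ = 1.2332 × 466.32 = 575.08 MPa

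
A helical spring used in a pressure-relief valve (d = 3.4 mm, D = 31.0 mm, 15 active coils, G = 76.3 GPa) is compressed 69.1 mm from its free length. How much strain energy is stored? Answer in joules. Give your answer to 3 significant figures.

6.81 J

k = Gd⁴/(8D³N_a) = (76.3×10³)(3.4⁴)/(8·31.0³·15) = 2.8522 N/mm
U = ½kδ² = 0.5 × 2.8522 × 69.1² = 6809.3 N·mm = 6.8093 J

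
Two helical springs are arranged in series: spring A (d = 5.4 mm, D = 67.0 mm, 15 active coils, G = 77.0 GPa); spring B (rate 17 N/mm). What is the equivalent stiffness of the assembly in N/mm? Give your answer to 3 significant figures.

k_A = Gd⁴/(8D³N_a) = (77.0×10³)(5.4⁴)/(8·67.0³·15) = 1.8141 N/mm
Series: 1/k_eq = 1/1.8141 + 1/17 = 0.61006; k_eq = 1.6392 N/mm

1.64 N/mm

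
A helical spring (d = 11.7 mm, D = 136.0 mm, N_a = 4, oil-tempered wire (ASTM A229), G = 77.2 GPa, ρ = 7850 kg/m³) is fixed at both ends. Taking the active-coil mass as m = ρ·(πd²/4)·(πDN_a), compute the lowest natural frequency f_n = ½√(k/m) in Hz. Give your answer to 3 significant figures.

55.8 Hz

k = Gd⁴/(8D³N_a) = (77.2×10³)(11.7⁴)/(8·136.0³·4) = 17.972 N/mm = 17972 N/m
Wire length L = πDN_a = π·136.0·4 = 1709 mm
m = ρ·(πd²/4)·L = 7850 × 107.51×10⁻⁶ m² × 1.709 m = 1.4424 kg
f_n = ½√(k/m) = 0.5·√(17972/1.4424) = 0.5·√(12460) = 55.812 Hz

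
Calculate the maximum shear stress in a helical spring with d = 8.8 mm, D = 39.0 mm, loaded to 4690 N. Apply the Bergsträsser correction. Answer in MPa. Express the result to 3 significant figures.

916 MPa

Spring index C = D/d = 39.0/8.8 = 4.4318
K_B = (4C+2)/(4C−3) = 19.727/14.727 = 1.3395
τ₀ = 8FD/(πd³) = 8·4690·39.0/(π·8.8³) = 1.46328e+06/2140.9 = 683.49 MPa
τ_max = K·τ₀ = 1.3395 × 683.49 = 915.53 MPa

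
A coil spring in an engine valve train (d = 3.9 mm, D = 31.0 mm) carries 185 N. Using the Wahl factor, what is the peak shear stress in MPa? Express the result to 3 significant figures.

Spring index C = D/d = 31.0/3.9 = 7.9487
K_W = (4C−1)/(4C−4) + 0.615/C = 30.795/27.795 + 0.0774 = 1.1853
τ₀ = 8FD/(πd³) = 8·185·31.0/(π·3.9³) = 45880/186.36 = 246.2 MPa
τ_max = K·τ₀ = 1.1853 × 246.2 = 291.82 MPa

292 MPa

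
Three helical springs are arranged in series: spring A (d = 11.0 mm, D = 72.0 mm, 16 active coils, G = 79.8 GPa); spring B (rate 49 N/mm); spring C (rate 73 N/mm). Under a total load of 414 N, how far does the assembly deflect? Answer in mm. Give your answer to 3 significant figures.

31.0 mm

k_A = Gd⁴/(8D³N_a) = (79.8×10³)(11.0⁴)/(8·72.0³·16) = 24.455 N/mm
Series: 1/k_eq = 1/24.455 + 1/49 + 1/73 = 0.074998; k_eq = 13.334 N/mm
δ = F/k_eq = 414/13.334 = 31.049 mm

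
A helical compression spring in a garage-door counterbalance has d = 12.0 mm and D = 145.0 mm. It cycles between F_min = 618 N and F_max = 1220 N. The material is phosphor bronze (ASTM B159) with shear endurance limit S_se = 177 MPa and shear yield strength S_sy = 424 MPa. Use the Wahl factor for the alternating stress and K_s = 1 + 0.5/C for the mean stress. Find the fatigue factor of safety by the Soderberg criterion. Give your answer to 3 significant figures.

1.13

C = D/d = 145.0/12.0 = 12.0833; K_W = (4C−1)/(4C−4)+0.615/C = 1.1186; K_s = 1+0.5/C = 1.0414
F_a = (F_max−F_min)/2 = 301 N; F_m = (F_max+F_min)/2 = 919 N
τ_a = K_W·8F_aD/(πd³) = 1.1186 × 64.318 = 71.944 MPa
τ_m = K_s·8F_mD/(πd³) = 1.0414 × 196.37 = 204.5 MPa
Soderberg: 1/n_f = τ_a/S_se + τ_m/S_sy = 71.944/177 + 204.5/424 = 0.40646 + 0.48231 = 0.88877
n_f = 1/0.88877 = 1.125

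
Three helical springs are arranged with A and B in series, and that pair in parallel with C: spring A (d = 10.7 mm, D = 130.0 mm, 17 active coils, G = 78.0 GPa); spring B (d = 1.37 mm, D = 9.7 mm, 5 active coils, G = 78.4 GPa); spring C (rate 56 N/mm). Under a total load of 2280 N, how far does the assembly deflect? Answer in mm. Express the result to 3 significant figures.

39.1 mm

k_A = Gd⁴/(8D³N_a) = (78.0×10³)(10.7⁴)/(8·130.0³·17) = 3.4218 N/mm
k_B = Gd⁴/(8D³N_a) = (78.4×10³)(1.37⁴)/(8·9.7³·5) = 7.5652 N/mm
Springs A,B series: k_AB = 1/(1/3.4218+1/7.5652) = 2.3561 N/mm; parallel with C: k_eq = 2.3561+56 = 58.356 N/mm
δ = F/k_eq = 2280/58.356 = 39.07 mm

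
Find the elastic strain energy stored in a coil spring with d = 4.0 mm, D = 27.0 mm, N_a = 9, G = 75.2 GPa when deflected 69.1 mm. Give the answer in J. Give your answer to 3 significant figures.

k = Gd⁴/(8D³N_a) = (75.2×10³)(4.0⁴)/(8·27.0³·9) = 13.584 N/mm
U = ½kδ² = 0.5 × 13.584 × 69.1² = 32431 N·mm = 32.431 J

32.4 J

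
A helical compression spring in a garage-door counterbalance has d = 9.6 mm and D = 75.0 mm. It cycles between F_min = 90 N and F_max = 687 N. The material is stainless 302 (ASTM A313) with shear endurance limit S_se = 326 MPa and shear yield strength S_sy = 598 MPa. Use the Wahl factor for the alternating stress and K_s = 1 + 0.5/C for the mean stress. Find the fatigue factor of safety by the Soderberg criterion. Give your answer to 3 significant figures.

C = D/d = 75.0/9.6 = 7.8125; K_W = (4C−1)/(4C−4)+0.615/C = 1.1888; K_s = 1+0.5/C = 1.0640
F_a = (F_max−F_min)/2 = 298.5 N; F_m = (F_max+F_min)/2 = 388.5 N
τ_a = K_W·8F_aD/(πd³) = 1.1888 × 64.437 = 76.603 MPa
τ_m = K_s·8F_mD/(πd³) = 1.0640 × 83.865 = 89.232 MPa
Soderberg: 1/n_f = τ_a/S_se + τ_m/S_sy = 76.603/326 + 89.232/598 = 0.23498 + 0.14922 = 0.3842
n_f = 1/0.3842 = 2.603

2.60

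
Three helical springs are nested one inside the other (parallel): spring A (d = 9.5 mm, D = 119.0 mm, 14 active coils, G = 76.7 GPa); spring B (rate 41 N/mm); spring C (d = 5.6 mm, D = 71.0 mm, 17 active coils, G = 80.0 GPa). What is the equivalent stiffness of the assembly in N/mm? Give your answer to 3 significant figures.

k_A = Gd⁴/(8D³N_a) = (76.7×10³)(9.5⁴)/(8·119.0³·14) = 3.31 N/mm
k_C = Gd⁴/(8D³N_a) = (80.0×10³)(5.6⁴)/(8·71.0³·17) = 1.6163 N/mm
Parallel: k_eq = 3.31 + 41 + 1.6163 = 45.926 N/mm

45.9 N/mm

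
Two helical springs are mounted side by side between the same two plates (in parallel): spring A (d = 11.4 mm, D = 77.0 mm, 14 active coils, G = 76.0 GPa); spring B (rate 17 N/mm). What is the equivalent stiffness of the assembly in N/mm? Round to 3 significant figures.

k_A = Gd⁴/(8D³N_a) = (76.0×10³)(11.4⁴)/(8·77.0³·14) = 25.104 N/mm
Parallel: k_eq = 25.104 + 17 = 42.104 N/mm

42.1 N/mm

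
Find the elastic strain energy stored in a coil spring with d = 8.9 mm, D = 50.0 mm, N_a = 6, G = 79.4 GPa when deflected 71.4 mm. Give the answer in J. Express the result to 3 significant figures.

212 J

k = Gd⁴/(8D³N_a) = (79.4×10³)(8.9⁴)/(8·50.0³·6) = 83.029 N/mm
U = ½kδ² = 0.5 × 83.029 × 71.4² = 2.1164e+05 N·mm = 211.64 J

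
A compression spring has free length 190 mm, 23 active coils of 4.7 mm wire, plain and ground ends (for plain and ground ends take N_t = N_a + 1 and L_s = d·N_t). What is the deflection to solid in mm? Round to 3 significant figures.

N_t = 24; L_s = 4.7·24 = 112.8 mm
δ_solid = L₀ − L_s = 190 − 112.8 = 77.2 mm

77.2 mm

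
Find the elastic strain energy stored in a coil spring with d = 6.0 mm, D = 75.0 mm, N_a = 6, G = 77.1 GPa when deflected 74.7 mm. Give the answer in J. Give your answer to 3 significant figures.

k = Gd⁴/(8D³N_a) = (77.1×10³)(6.0⁴)/(8·75.0³·6) = 4.9344 N/mm
U = ½kδ² = 0.5 × 4.9344 × 74.7² = 13767 N·mm = 13.767 J

13.8 J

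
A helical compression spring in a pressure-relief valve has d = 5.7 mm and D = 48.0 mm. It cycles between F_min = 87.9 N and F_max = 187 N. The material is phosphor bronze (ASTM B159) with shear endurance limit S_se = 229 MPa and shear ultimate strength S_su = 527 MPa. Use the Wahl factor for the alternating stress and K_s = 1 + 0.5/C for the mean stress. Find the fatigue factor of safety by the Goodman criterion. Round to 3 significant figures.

2.86

C = D/d = 48.0/5.7 = 8.4211; K_W = (4C−1)/(4C−4)+0.615/C = 1.1741; K_s = 1+0.5/C = 1.0594
F_a = (F_max−F_min)/2 = 49.55 N; F_m = (F_max+F_min)/2 = 137.45 N
τ_a = K_W·8F_aD/(πd³) = 1.1741 × 32.704 = 38.398 MPa
τ_m = K_s·8F_mD/(πd³) = 1.0594 × 90.72 = 96.106 MPa
Goodman: 1/n_f = τ_a/S_se + τ_m/S_su = 38.398/229 + 96.106/527 = 0.16767 + 0.18236 = 0.35004
n_f = 1/0.35004 = 2.857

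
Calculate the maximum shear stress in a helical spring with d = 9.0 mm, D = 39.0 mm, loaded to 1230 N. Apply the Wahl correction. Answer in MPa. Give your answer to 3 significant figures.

Spring index C = D/d = 39.0/9.0 = 4.3333
K_W = (4C−1)/(4C−4) + 0.615/C = 16.333/13.333 + 0.1419 = 1.3669
τ₀ = 8FD/(πd³) = 8·1230·39.0/(π·9.0³) = 383760/2290.2 = 167.56 MPa
τ_max = K·τ₀ = 1.3669 × 167.56 = 229.05 MPa

229 MPa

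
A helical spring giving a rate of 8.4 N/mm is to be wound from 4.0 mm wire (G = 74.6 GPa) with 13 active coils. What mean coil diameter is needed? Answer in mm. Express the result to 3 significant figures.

D = (Gd⁴/(8N_a·k))^(1/3) = (74.6×10³·4.0⁴/(8·13·8.4))^(1/3)
  = (21860.8)^(1/3) = 27.9612 mm

28.0 mm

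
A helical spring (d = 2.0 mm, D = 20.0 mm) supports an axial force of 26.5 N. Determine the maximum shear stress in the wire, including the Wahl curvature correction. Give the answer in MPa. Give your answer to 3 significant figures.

Spring index C = D/d = 20.0/2.0 = 10.0000
K_W = (4C−1)/(4C−4) + 0.615/C = 39.000/36.000 + 0.0615 = 1.1448
τ₀ = 8FD/(πd³) = 8·26.5·20.0/(π·2.0³) = 4240/25.133 = 168.7 MPa
τ_max = K·τ₀ = 1.1448 × 168.7 = 193.14 MPa

193 MPa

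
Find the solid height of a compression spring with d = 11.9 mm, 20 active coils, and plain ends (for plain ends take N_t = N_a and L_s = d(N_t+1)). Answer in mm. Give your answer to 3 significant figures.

plain ends: N_t = N_a = 20
L_s = d·(N_t+1) = 11.9 × 21 = 249.9 mm

250 mm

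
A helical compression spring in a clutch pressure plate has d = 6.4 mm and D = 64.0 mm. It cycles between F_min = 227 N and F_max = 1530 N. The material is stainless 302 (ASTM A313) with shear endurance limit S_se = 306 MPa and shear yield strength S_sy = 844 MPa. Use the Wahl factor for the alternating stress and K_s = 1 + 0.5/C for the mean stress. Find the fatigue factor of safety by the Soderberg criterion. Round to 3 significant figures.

0.456

C = D/d = 64.0/6.4 = 10.0000; K_W = (4C−1)/(4C−4)+0.615/C = 1.1448; K_s = 1+0.5/C = 1.0500
F_a = (F_max−F_min)/2 = 651.5 N; F_m = (F_max+F_min)/2 = 878.5 N
τ_a = K_W·8F_aD/(πd³) = 1.1448 × 405.04 = 463.7 MPa
τ_m = K_s·8F_mD/(πd³) = 1.0500 × 546.16 = 573.47 MPa
Soderberg: 1/n_f = τ_a/S_se + τ_m/S_sy = 463.7/306 + 573.47/844 = 1.51536 + 0.67947 = 2.1948
n_f = 1/2.1948 = 0.4556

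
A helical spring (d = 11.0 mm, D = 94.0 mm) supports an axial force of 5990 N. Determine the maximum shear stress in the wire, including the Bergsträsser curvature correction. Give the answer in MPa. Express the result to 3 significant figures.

1250 MPa

Spring index C = D/d = 94.0/11.0 = 8.5455
K_B = (4C+2)/(4C−3) = 36.182/31.182 = 1.1603
τ₀ = 8FD/(πd³) = 8·5990·94.0/(π·11.0³) = 4.50448e+06/4181.5 = 1077.3 MPa
τ_max = K·τ₀ = 1.1603 × 1077.3 = 1250 MPa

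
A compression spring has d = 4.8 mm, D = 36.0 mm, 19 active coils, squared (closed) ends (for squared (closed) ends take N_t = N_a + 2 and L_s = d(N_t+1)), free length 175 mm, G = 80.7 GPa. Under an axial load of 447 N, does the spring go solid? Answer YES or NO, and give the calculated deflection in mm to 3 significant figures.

YES, δ = 74.0 mm

k = Gd⁴/(8D³N_a) = (80.7×10³)(4.8⁴)/(8·36.0³·19) = 6.0407 N/mm
N_t = 21; L_s = 4.8·22 = 105.6 mm; δ_solid = L₀ − L_s = 175 − 105.6 = 69.4 mm
δ = F/k = 447/6.0407 = 73.998 mm
δ ≥ δ_solid → spring goes solid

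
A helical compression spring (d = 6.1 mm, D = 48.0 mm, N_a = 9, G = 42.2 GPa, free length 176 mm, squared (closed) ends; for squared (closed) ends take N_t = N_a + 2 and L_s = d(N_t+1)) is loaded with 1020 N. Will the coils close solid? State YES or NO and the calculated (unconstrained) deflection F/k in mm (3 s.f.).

YES, δ = 139 mm

k = Gd⁴/(8D³N_a) = (42.2×10³)(6.1⁴)/(8·48.0³·9) = 7.338 N/mm
N_t = 11; L_s = 6.1·12 = 73.2 mm; δ_solid = L₀ − L_s = 176 − 73.2 = 102.8 mm
δ = F/k = 1020/7.338 = 139 mm
δ ≥ δ_solid → spring goes solid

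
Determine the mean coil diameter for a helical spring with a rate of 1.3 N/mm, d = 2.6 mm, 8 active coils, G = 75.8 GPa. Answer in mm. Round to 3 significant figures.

34.7 mm

D = (Gd⁴/(8N_a·k))^(1/3) = (75.8×10³·2.6⁴/(8·8·1.3))^(1/3)
  = (41633.2)^(1/3) = 34.6588 mm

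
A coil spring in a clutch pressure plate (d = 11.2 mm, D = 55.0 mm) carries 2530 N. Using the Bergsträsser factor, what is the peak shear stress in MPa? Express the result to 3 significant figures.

328 MPa

Spring index C = D/d = 55.0/11.2 = 4.9107
K_B = (4C+2)/(4C−3) = 21.643/16.643 = 1.3004
τ₀ = 8FD/(πd³) = 8·2530·55.0/(π·11.2³) = 1.1132e+06/4413.7 = 252.21 MPa
τ_max = K·τ₀ = 1.3004 × 252.21 = 327.99 MPa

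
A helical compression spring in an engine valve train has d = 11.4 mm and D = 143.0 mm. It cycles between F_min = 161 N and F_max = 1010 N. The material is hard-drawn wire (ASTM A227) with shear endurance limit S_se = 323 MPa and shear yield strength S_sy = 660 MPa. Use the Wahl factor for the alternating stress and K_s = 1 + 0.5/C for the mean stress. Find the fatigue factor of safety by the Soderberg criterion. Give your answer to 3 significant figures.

C = D/d = 143.0/11.4 = 12.5439; K_W = (4C−1)/(4C−4)+0.615/C = 1.1140; K_s = 1+0.5/C = 1.0399
F_a = (F_max−F_min)/2 = 424.5 N; F_m = (F_max+F_min)/2 = 585.5 N
τ_a = K_W·8F_aD/(πd³) = 1.1140 × 104.34 = 116.23 MPa
τ_m = K_s·8F_mD/(πd³) = 1.0399 × 143.91 = 149.65 MPa
Soderberg: 1/n_f = τ_a/S_se + τ_m/S_sy = 116.23/323 + 149.65/660 = 0.35985 + 0.22674 = 0.58659
n_f = 1/0.58659 = 1.705

1.70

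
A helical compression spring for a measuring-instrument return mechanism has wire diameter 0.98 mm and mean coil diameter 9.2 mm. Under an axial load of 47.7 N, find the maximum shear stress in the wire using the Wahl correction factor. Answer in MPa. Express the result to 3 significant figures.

Spring index C = D/d = 9.2/0.98 = 9.3878
K_W = (4C−1)/(4C−4) + 0.615/C = 36.551/33.551 + 0.0655 = 1.1549
τ₀ = 8FD/(πd³) = 8·47.7·9.2/(π·0.98³) = 3510.72/2.9568 = 1187.3 MPa
τ_max = K·τ₀ = 1.1549 × 1187.3 = 1371.3 MPa

1370 MPa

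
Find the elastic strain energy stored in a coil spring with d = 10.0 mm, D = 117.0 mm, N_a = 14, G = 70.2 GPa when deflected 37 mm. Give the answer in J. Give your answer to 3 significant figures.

k = Gd⁴/(8D³N_a) = (70.2×10³)(10.0⁴)/(8·117.0³·14) = 3.9135 N/mm
U = ½kδ² = 0.5 × 3.9135 × 37² = 2678.8 N·mm = 2.6788 J

2.68 J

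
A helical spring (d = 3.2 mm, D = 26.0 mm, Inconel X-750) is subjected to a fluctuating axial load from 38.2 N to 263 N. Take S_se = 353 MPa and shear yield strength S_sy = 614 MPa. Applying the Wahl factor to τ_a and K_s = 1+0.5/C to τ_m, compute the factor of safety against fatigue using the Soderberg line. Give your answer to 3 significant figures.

C = D/d = 26.0/3.2 = 8.1250; K_W = (4C−1)/(4C−4)+0.615/C = 1.1810; K_s = 1+0.5/C = 1.0615
F_a = (F_max−F_min)/2 = 112.4 N; F_m = (F_max+F_min)/2 = 150.6 N
τ_a = K_W·8F_aD/(πd³) = 1.1810 × 227.11 = 268.2 MPa
τ_m = K_s·8F_mD/(πd³) = 1.0615 × 304.29 = 323.02 MPa
Soderberg: 1/n_f = τ_a/S_se + τ_m/S_sy = 268.2/353 + 323.02/614 = 0.75978 + 0.52608 = 1.2859
n_f = 1/1.2859 = 0.7777

0.778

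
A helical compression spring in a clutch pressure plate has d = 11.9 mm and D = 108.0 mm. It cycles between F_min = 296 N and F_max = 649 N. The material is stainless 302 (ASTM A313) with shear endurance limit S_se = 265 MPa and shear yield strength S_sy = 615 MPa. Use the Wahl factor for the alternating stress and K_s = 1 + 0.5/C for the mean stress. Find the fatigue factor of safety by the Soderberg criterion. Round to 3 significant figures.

C = D/d = 108.0/11.9 = 9.0756; K_W = (4C−1)/(4C−4)+0.615/C = 1.1606; K_s = 1+0.5/C = 1.0551
F_a = (F_max−F_min)/2 = 176.5 N; F_m = (F_max+F_min)/2 = 472.5 N
τ_a = K_W·8F_aD/(πd³) = 1.1606 × 28.805 = 33.432 MPa
τ_m = K_s·8F_mD/(πd³) = 1.0551 × 77.113 = 81.361 MPa
Soderberg: 1/n_f = τ_a/S_se + τ_m/S_sy = 33.432/265 + 81.361/615 = 0.12616 + 0.13229 = 0.25845
n_f = 1/0.25845 = 3.869

3.87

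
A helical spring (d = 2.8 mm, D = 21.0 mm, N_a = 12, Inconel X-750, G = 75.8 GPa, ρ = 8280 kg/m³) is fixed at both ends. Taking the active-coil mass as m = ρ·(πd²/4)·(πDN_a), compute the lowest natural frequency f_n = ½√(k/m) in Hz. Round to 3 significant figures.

180 Hz

k = Gd⁴/(8D³N_a) = (75.8×10³)(2.8⁴)/(8·21.0³·12) = 5.2405 N/mm = 5240.5 N/m
Wire length L = πDN_a = π·21.0·12 = 791.68 mm
m = ρ·(πd²/4)·L = 8280 × 6.1575×10⁻⁶ m² × 0.79168 m = 0.040363 kg
f_n = ½√(k/m) = 0.5·√(5240.5/0.040363) = 0.5·√(1.2983e+05) = 180.16 Hz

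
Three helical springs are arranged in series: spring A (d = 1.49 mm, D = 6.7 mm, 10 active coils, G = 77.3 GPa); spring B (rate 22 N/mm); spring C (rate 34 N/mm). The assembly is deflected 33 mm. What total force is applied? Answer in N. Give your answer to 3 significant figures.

k_A = Gd⁴/(8D³N_a) = (77.3×10³)(1.49⁴)/(8·6.7³·10) = 15.835 N/mm
Series: 1/k_eq = 1/15.835 + 1/22 + 1/34 = 0.13802; k_eq = 7.2454 N/mm
F = k_eq·δ = 7.2454·33 = 239.1 N

239 N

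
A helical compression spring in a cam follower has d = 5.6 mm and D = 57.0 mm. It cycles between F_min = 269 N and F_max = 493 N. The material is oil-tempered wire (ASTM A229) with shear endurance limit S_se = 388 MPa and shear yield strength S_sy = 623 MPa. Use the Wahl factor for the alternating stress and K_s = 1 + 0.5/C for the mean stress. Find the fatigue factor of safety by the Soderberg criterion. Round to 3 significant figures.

C = D/d = 57.0/5.6 = 10.1786; K_W = (4C−1)/(4C−4)+0.615/C = 1.1421; K_s = 1+0.5/C = 1.0491
F_a = (F_max−F_min)/2 = 112 N; F_m = (F_max+F_min)/2 = 381 N
τ_a = K_W·8F_aD/(πd³) = 1.1421 × 92.57 = 105.73 MPa
τ_m = K_s·8F_mD/(πd³) = 1.0491 × 314.9 = 330.37 MPa
Soderberg: 1/n_f = τ_a/S_se + τ_m/S_sy = 105.73/388 + 330.37/623 = 0.27249 + 0.53029 = 0.80278
n_f = 1/0.80278 = 1.246

1.25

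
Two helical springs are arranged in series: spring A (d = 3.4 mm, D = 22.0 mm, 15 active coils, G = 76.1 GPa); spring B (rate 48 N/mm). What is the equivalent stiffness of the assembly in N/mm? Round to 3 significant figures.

6.83 N/mm

k_A = Gd⁴/(8D³N_a) = (76.1×10³)(3.4⁴)/(8·22.0³·15) = 7.9589 N/mm
Series: 1/k_eq = 1/7.9589 + 1/48 = 0.14648; k_eq = 6.8269 N/mm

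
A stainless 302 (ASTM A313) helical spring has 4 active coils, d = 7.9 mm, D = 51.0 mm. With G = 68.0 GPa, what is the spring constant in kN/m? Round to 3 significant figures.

62.4 kN/m

k = Gd⁴/(8D³N_a) = (68.0×10³ × 7.9⁴) / (8 × 51.0³ × 4)
  = 2.64861e+08 / 4.24483e+06 = 62.396 N/mm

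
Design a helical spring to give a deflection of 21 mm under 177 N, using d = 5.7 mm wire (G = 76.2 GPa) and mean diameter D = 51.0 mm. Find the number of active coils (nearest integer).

Required rate k = F/δ = 177/21 = 8.4286 N/mm
N_a = Gd⁴/(8D³k) = (76.2×10³ × 5.7⁴)/(8 × 51.0³ × 8.4286)
    = 8.04367e+07 / 8.94447e+06 = 8.993 → 9 coils

9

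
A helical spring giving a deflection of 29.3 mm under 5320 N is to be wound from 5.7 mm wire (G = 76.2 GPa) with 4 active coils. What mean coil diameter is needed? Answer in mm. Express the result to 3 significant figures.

24.0 mm

Required rate k = F/δ = 5320/29.3 = 181.57 N/mm
D = (Gd⁴/(8N_a·k))^(1/3) = (76.2×10³·5.7⁴/(8·4·181.57))^(1/3)
  = (13844)^(1/3) = 24.0115 mm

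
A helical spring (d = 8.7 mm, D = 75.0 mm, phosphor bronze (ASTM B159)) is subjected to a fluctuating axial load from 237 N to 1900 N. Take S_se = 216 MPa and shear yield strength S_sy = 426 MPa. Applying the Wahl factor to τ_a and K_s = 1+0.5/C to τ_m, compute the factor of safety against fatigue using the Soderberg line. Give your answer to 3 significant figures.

C = D/d = 75.0/8.7 = 8.6207; K_W = (4C−1)/(4C−4)+0.615/C = 1.1698; K_s = 1+0.5/C = 1.0580
F_a = (F_max−F_min)/2 = 831.5 N; F_m = (F_max+F_min)/2 = 1068.5 N
τ_a = K_W·8F_aD/(πd³) = 1.1698 × 241.16 = 282.1 MPa
τ_m = K_s·8F_mD/(πd³) = 1.0580 × 309.9 = 327.87 MPa
Soderberg: 1/n_f = τ_a/S_se + τ_m/S_sy = 282.1/216 + 327.87/426 = 1.30601 + 0.76965 = 2.0757
n_f = 1/2.0757 = 0.4818

0.482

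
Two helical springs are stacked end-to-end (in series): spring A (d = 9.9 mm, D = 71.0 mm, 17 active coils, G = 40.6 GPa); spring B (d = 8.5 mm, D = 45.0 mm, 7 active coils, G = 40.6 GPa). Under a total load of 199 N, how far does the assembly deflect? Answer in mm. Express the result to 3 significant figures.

k_A = Gd⁴/(8D³N_a) = (40.6×10³)(9.9⁴)/(8·71.0³·17) = 8.0122 N/mm
k_B = Gd⁴/(8D³N_a) = (40.6×10³)(8.5⁴)/(8·45.0³·7) = 41.531 N/mm
Series: 1/k_eq = 1/8.0122 + 1/41.531 = 0.14889; k_eq = 6.7165 N/mm
δ = F/k_eq = 199/6.7165 = 29.629 mm

29.6 mm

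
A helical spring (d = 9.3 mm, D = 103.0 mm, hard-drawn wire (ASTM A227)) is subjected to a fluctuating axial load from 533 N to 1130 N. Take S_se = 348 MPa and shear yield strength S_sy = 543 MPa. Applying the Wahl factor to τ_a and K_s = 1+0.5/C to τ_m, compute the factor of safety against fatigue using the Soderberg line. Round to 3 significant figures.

C = D/d = 103.0/9.3 = 11.0753; K_W = (4C−1)/(4C−4)+0.615/C = 1.1300; K_s = 1+0.5/C = 1.0451
F_a = (F_max−F_min)/2 = 298.5 N; F_m = (F_max+F_min)/2 = 831.5 N
τ_a = K_W·8F_aD/(πd³) = 1.1300 × 97.336 = 109.99 MPa
τ_m = K_s·8F_mD/(πd³) = 1.0451 × 271.14 = 283.38 MPa
Soderberg: 1/n_f = τ_a/S_se + τ_m/S_sy = 109.99/348 + 283.38/543 = 0.31605 + 0.52188 = 0.83793
n_f = 1/0.83793 = 1.193

1.19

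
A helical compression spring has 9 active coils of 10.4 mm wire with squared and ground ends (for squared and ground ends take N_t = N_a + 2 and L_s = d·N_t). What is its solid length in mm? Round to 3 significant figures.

squared and ground ends: N_t = N_a + 2 = 9 + 2 = 11
L_s = d·N_t = 10.4 × 11 = 114.4 mm

114 mm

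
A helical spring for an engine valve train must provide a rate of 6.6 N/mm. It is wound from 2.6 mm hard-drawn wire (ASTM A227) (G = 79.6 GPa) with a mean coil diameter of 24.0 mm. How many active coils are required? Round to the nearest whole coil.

5

N_a = Gd⁴/(8D³k) = (79.6×10³ × 2.6⁴)/(8 × 24.0³ × 6.6)
    = 3.63753e+06 / 729907 = 4.984 → 5 coils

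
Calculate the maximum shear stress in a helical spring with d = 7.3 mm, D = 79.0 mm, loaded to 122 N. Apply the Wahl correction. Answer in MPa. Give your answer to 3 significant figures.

Spring index C = D/d = 79.0/7.3 = 10.8219
K_W = (4C−1)/(4C−4) + 0.615/C = 42.288/39.288 + 0.0568 = 1.1332
τ₀ = 8FD/(πd³) = 8·122·79.0/(π·7.3³) = 77104/1222.1 = 63.09 MPa
τ_max = K·τ₀ = 1.1332 × 63.09 = 71.493 MPa

71.5 MPa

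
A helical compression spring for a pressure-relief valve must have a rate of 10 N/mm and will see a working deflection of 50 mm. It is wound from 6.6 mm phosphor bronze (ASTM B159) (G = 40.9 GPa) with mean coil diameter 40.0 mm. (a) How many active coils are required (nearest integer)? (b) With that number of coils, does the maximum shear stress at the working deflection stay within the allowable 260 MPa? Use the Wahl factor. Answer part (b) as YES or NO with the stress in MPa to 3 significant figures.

N_a = Gd⁴/(8D³k) = (40.9×10³)(6.6⁴)/(8·40.0³·10) = 15.16 → N_a = 15
Actual rate k = Gd⁴/(8D³·15) = 10.105 N/mm
Working load F = kδ = 10.105·50 = 505.25 N
C = 40.0/6.6 = 6.0606; K_W = (4C−1)/(4C−4)+0.615/C = 1.2497
τ_max = K_W·8FD/(πd³) = 1.2497·179.01 = 223.7 MPa
τ_max ≤ 260 MPa → acceptable

(a) 15 coils; (b) YES, τ_max = 224 MPa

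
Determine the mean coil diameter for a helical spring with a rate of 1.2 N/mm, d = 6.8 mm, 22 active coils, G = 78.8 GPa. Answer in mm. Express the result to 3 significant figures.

D = (Gd⁴/(8N_a·k))^(1/3) = (78.8×10³·6.8⁴/(8·22·1.2))^(1/3)
  = (797752)^(1/3) = 92.7447 mm

92.7 mm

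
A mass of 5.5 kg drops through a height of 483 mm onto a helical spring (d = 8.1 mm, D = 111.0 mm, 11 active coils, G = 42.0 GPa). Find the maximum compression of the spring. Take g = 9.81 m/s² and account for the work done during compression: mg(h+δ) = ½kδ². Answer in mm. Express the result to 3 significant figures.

k = Gd⁴/(8D³N_a) = (42.0×10³)(8.1⁴)/(8·111.0³·11) = 1.5022 N/mm
W = mg = 5.5 × 9.81 = 53.955 N
½kδ² − Wδ − Wh = 0 → δ = (W + √(W² + 2kWh))/k
δ = (53.955 + √(2911.1 + 78297.3))/1.5022 = (53.955 + 284.97)/1.5022 = 225.61 mm

226 mm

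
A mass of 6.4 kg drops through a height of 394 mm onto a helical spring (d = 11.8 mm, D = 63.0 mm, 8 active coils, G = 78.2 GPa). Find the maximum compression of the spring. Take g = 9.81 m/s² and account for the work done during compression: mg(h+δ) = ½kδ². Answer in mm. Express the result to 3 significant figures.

23.5 mm

k = Gd⁴/(8D³N_a) = (78.2×10³)(11.8⁴)/(8·63.0³·8) = 94.74 N/mm
W = mg = 6.4 × 9.81 = 62.784 N
½kδ² − Wδ − Wh = 0 → δ = (W + √(W² + 2kWh))/k
δ = (62.784 + √(3941.8 + 4.68714e+06))/94.74 = (62.784 + 2165.9)/94.74 = 23.524 mm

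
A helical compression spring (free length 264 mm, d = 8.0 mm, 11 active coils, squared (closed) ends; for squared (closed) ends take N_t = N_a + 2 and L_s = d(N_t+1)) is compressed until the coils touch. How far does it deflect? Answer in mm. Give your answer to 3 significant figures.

152 mm

N_t = 13; L_s = 8.0·14 = 112 mm
δ_solid = L₀ − L_s = 264 − 112 = 152 mm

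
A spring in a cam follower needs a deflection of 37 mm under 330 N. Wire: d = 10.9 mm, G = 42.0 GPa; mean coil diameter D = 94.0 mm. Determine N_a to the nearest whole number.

Required rate k = F/δ = 330/37 = 8.9189 N/mm
N_a = Gd⁴/(8D³k) = (42.0×10³ × 10.9⁴)/(8 × 94.0³ × 8.9189)
    = 5.92864e+08 / 5.92633e+07 = 10 → 10 coils

10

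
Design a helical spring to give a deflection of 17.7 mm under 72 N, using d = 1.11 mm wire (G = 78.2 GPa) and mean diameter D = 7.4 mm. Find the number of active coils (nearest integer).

Required rate k = F/δ = 72/17.7 = 4.0678 N/mm
N_a = Gd⁴/(8D³k) = (78.2×10³ × 1.11⁴)/(8 × 7.4³ × 4.0678)
    = 118713 / 13187 = 9.002 → 9 coils

9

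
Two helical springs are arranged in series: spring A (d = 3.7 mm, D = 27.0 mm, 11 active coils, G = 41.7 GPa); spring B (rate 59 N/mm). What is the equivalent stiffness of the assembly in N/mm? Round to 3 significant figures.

k_A = Gd⁴/(8D³N_a) = (41.7×10³)(3.7⁴)/(8·27.0³·11) = 4.512 N/mm
Series: 1/k_eq = 1/4.512 + 1/59 = 0.23858; k_eq = 4.1915 N/mm

4.19 N/mm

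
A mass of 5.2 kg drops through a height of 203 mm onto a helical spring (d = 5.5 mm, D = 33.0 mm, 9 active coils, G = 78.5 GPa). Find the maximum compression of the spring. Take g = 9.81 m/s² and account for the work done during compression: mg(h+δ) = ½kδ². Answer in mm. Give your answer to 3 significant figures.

29.2 mm

k = Gd⁴/(8D³N_a) = (78.5×10³)(5.5⁴)/(8·33.0³·9) = 27.762 N/mm
W = mg = 5.2 × 9.81 = 51.012 N
½kδ² − Wδ − Wh = 0 → δ = (W + √(W² + 2kWh))/k
δ = (51.012 + √(2602.2 + 574969))/27.762 = (51.012 + 759.98)/27.762 = 29.213 mm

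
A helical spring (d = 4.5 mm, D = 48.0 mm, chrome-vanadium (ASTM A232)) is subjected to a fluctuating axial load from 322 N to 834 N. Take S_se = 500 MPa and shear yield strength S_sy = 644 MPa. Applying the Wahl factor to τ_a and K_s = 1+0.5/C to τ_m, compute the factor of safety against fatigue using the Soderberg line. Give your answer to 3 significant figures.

0.490

C = D/d = 48.0/4.5 = 10.6667; K_W = (4C−1)/(4C−4)+0.615/C = 1.1352; K_s = 1+0.5/C = 1.0469
F_a = (F_max−F_min)/2 = 256 N; F_m = (F_max+F_min)/2 = 578 N
τ_a = K_W·8F_aD/(πd³) = 1.1352 × 343.39 = 389.83 MPa
τ_m = K_s·8F_mD/(πd³) = 1.0469 × 775.3 = 811.65 MPa
Soderberg: 1/n_f = τ_a/S_se + τ_m/S_sy = 389.83/500 + 811.65/644 = 0.77965 + 1.26032 = 2.04
n_f = 1/2.04 = 0.4902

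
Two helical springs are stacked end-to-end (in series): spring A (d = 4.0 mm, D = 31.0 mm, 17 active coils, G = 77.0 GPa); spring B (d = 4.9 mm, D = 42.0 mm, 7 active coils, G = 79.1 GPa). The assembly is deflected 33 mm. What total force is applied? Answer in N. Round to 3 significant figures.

111 N

k_A = Gd⁴/(8D³N_a) = (77.0×10³)(4.0⁴)/(8·31.0³·17) = 4.8653 N/mm
k_B = Gd⁴/(8D³N_a) = (79.1×10³)(4.9⁴)/(8·42.0³·7) = 10.991 N/mm
Series: 1/k_eq = 1/4.8653 + 1/10.991 = 0.29652; k_eq = 3.3724 N/mm
F = k_eq·δ = 3.3724·33 = 111.29 N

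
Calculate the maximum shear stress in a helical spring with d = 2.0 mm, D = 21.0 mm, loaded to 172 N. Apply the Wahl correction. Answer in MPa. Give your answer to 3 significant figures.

Spring index C = D/d = 21.0/2.0 = 10.5000
K_W = (4C−1)/(4C−4) + 0.615/C = 41.000/38.000 + 0.0586 = 1.1375
τ₀ = 8FD/(πd³) = 8·172·21.0/(π·2.0³) = 28896/25.133 = 1149.7 MPa
τ_max = K·τ₀ = 1.1375 × 1149.7 = 1307.8 MPa

1310 MPa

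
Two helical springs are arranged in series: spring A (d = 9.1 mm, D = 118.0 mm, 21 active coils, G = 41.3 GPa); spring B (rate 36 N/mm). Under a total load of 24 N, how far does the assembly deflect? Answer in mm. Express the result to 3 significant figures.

24.1 mm

k_A = Gd⁴/(8D³N_a) = (41.3×10³)(9.1⁴)/(8·118.0³·21) = 1.026 N/mm
Series: 1/k_eq = 1/1.026 + 1/36 = 1.0024; k_eq = 0.9976 N/mm
δ = F/k_eq = 24/0.9976 = 24.058 mm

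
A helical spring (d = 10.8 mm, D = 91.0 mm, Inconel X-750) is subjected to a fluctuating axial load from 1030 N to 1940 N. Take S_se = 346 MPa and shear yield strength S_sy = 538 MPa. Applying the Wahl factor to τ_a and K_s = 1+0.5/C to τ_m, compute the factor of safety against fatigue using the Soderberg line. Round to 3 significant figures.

1.22

C = D/d = 91.0/10.8 = 8.4259; K_W = (4C−1)/(4C−4)+0.615/C = 1.1740; K_s = 1+0.5/C = 1.0593
F_a = (F_max−F_min)/2 = 455 N; F_m = (F_max+F_min)/2 = 1485 N
τ_a = K_W·8F_aD/(πd³) = 1.1740 × 83.699 = 98.262 MPa
τ_m = K_s·8F_mD/(πd³) = 1.0593 × 273.17 = 289.38 MPa
Soderberg: 1/n_f = τ_a/S_se + τ_m/S_sy = 98.262/346 + 289.38/538 = 0.28399 + 0.53789 = 0.82188
n_f = 1/0.82188 = 1.217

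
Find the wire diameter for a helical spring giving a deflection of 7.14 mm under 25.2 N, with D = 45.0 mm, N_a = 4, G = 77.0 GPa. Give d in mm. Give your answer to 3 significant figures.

Required rate k = F/δ = 25.2/7.14 = 3.5294 N/mm
d = (8D³N_a·k / G)^(1/4) = (8·45.0³·4·3.5294 / (77.0×10³))^0.25
  = (133.66)^0.25 = 3.4002 mm

3.40 mm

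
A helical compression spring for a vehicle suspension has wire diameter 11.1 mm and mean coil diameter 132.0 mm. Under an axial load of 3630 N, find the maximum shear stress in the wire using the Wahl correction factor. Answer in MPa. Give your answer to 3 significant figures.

Spring index C = D/d = 132.0/11.1 = 11.8919
K_W = (4C−1)/(4C−4) + 0.615/C = 46.568/43.568 + 0.0517 = 1.1206
τ₀ = 8FD/(πd³) = 8·3630·132.0/(π·11.1³) = 3.83328e+06/4296.5 = 892.18 MPa
τ_max = K·τ₀ = 1.1206 × 892.18 = 999.75 MPa

1000 MPa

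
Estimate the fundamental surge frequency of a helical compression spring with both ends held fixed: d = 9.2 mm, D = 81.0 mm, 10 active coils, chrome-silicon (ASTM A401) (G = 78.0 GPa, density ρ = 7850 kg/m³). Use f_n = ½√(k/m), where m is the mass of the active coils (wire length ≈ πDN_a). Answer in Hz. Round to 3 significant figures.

k = Gd⁴/(8D³N_a) = (78.0×10³)(9.2⁴)/(8·81.0³·10) = 13.143 N/mm = 13143 N/m
Wire length L = πDN_a = π·81.0·10 = 2544.7 mm
m = ρ·(πd²/4)·L = 7850 × 66.476×10⁻⁶ m² × 2.5447 m = 1.3279 kg
f_n = ½√(k/m) = 0.5·√(13143/1.3279) = 0.5·√(9897.6) = 49.743 Hz

49.7 Hz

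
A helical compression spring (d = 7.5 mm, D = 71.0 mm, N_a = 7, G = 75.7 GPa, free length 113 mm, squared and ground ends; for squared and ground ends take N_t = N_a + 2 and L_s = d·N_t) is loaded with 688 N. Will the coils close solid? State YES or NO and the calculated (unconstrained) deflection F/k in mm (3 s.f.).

YES, δ = 57.6 mm

k = Gd⁴/(8D³N_a) = (75.7×10³)(7.5⁴)/(8·71.0³·7) = 11.95 N/mm
N_t = 9; L_s = 7.5·9 = 67.5 mm; δ_solid = L₀ − L_s = 113 − 67.5 = 45.5 mm
δ = F/k = 688/11.95 = 57.572 mm
δ ≥ δ_solid → spring goes solid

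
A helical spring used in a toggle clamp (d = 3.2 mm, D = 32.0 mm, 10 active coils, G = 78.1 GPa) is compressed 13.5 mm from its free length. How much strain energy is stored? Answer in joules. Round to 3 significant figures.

k = Gd⁴/(8D³N_a) = (78.1×10³)(3.2⁴)/(8·32.0³·10) = 3.124 N/mm
U = ½kδ² = 0.5 × 3.124 × 13.5² = 284.67 N·mm = 0.28467 J

0.285 J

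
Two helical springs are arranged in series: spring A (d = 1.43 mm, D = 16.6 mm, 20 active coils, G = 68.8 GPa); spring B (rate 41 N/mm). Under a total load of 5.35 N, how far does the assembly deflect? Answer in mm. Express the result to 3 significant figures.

13.7 mm

k_A = Gd⁴/(8D³N_a) = (68.8×10³)(1.43⁴)/(8·16.6³·20) = 0.39309 N/mm
Series: 1/k_eq = 1/0.39309 + 1/41 = 2.5684; k_eq = 0.38935 N/mm
δ = F/k_eq = 5.35/0.38935 = 13.741 mm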